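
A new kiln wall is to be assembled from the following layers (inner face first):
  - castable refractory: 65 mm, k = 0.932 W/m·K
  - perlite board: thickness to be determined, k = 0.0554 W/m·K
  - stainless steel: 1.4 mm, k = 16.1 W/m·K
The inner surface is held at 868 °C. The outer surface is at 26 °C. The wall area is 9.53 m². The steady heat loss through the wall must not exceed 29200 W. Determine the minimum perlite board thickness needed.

L ≈ 11.4 mm

Model the wall as resistances in series:
R_castable refractory = L/(kA) = 0.065/(0.932×9.53) = 0.007318 K/W
R_stainless steel = L/(kA) = 0.0014/(16.1×9.53) = 9.125×10^-6 K/W
Sum of the known resistances R_other = 0.007327 K/W
Required total resistance R_tot = ΔT/Q_allow = 842/29200 = 0.02884 K/W
R_perlite board = R_tot − R_other = 0.02151 K/W
L = R·k·A = 0.02151×0.0554×9.53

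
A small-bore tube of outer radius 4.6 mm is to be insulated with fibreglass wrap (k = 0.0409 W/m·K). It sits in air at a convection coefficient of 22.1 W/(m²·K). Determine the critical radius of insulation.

For a cylinder r_cr = k/h = 0.0409/22.1
r_cr = 1.85 mm; since the bare radius (4.6 mm) is above r_cr, any added insulation will reduce heat loss.

r_cr ≈ 1.85 mm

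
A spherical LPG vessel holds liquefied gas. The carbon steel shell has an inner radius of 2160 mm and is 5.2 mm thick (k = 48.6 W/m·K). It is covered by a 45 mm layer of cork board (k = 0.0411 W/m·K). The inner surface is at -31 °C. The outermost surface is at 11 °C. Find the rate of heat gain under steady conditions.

Radial (spherical) resistances in series:
R_carbon steel shell = (1/2.16 − 1/2.1652)/(4π×48.6) = 1.821×10^-6 K/W
R_cork board = (1/2.1652 − 1/2.2102)/(4π×0.0411) = 0.01821 K/W
R_total = 0.01821 K/W
Q = ΔT/R_total = 42/0.01821

Q ≈ 2310 W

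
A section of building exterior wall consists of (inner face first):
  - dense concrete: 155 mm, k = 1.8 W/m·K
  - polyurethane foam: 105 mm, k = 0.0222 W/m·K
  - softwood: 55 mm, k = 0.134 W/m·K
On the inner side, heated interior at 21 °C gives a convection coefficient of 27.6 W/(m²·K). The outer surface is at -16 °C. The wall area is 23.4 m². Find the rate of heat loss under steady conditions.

Q ≈ 165 W

Thermal resistances in series:
R_inner film = 1/(h_i·A) = 1/(27.6×23.4) = 0.001548 K/W
R_dense concrete = L/(kA) = 0.155/(1.8×23.4) = 0.00368 K/W
R_polyurethane foam = L/(kA) = 0.105/(0.0222×23.4) = 0.2021 K/W
R_softwood = L/(kA) = 0.055/(0.134×23.4) = 0.01754 K/W
R_total = 0.2249 K/W
Q = ΔT / R_total = 37 / 0.2249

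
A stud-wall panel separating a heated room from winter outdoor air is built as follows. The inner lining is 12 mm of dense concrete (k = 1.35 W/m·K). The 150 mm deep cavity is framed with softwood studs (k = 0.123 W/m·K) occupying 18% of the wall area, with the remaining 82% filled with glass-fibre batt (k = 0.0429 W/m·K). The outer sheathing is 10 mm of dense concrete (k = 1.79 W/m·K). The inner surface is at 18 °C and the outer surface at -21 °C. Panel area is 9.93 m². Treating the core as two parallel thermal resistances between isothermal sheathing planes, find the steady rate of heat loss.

Q ≈ 147 W

Sheathing layers in series; stud and cavity paths in parallel between them.
R_inner = 0.012/(1.35×9.93) = 8.952×10^-4 K/W
R_stud  = 0.15/(0.123×0.18×9.93) = 0.6823 K/W
R_cav   = 0.15/(0.0429×0.82×9.93) = 0.4294 K/W
1/R_core = 1/R_stud + 1/R_cav → R_core = 0.2635 K/W
R_outer = 0.01/(1.79×9.93) = 5.626×10^-4 K/W
R_total = 0.265 K/W
Q = ΔT/R_total = 39/0.265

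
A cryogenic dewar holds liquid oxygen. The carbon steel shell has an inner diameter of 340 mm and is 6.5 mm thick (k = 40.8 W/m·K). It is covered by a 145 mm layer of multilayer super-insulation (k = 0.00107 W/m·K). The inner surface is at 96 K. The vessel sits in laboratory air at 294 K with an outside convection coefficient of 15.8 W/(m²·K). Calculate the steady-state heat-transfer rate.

Q ≈ 1.04 W

Each spherical layer contributes R = (1/r_i − 1/r_o)/(4πk):
R_carbon steel shell = (1/0.17 − 1/0.1765)/(4π×40.8) = 4.225×10^-4 K/W
R_multilayer super-insulation = (1/0.1765 − 1/0.3215)/(4π×0.00107) = 190 K/W
R_outer film = 1/(h·4πr_o²) = 1/(15.8×4π×0.3215²) = 0.04873 K/W
R_total = 190.1 K/W
Q = ΔT/R_total = 198/190.1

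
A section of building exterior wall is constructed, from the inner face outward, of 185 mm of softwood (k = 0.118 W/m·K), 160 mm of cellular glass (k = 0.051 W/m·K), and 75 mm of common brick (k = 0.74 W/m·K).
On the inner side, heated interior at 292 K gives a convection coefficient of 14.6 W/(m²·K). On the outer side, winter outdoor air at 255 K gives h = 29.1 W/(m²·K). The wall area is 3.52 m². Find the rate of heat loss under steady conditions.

Q ≈ 26.5 W

Thermal resistances in series:
R_inner film = 1/(h_i·A) = 1/(14.6×3.52) = 0.01946 K/W
R_softwood = L/(kA) = 0.185/(0.118×3.52) = 0.4454 K/W
R_cellular glass = L/(kA) = 0.16/(0.051×3.52) = 0.8913 K/W
R_common brick = L/(kA) = 0.075/(0.74×3.52) = 0.02879 K/W
R_outer film = 1/(h_o·A) = 1/(29.1×3.52) = 0.009763 K/W
R_total = 1.395 K/W
Q = ΔT / R_total = 37 / 1.395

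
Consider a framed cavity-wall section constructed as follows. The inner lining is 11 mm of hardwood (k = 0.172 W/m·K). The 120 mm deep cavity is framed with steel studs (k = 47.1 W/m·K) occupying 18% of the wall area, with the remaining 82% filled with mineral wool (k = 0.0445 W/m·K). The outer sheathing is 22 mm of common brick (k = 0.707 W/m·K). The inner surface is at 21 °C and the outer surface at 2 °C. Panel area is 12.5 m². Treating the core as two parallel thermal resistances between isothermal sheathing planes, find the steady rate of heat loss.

Q ≈ 2180 W

Sheathing layers in series; stud and cavity paths in parallel between them.
R_inner = 0.011/(0.172×12.5) = 0.005116 K/W
R_stud  = 0.12/(47.1×0.18×12.5) = 0.001132 K/W
R_cav   = 0.12/(0.0445×0.82×12.5) = 0.2631 K/W
1/R_core = 1/R_stud + 1/R_cav → R_core = 0.001127 K/W
R_outer = 0.022/(0.707×12.5) = 0.002489 K/W
R_total = 0.008733 K/W
Q = ΔT/R_total = 19/0.008733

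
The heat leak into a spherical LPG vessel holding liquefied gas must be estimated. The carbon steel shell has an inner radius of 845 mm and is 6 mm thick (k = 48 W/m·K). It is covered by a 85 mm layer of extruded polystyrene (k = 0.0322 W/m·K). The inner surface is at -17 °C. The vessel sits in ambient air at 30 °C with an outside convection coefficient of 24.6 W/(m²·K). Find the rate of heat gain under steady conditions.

Radial (spherical) resistances in series:
R_carbon steel shell = (1/0.845 − 1/0.851)/(4π×48) = 1.383×10^-5 K/W
R_extruded polystyrene = (1/0.851 − 1/0.936)/(4π×0.0322) = 0.2637 K/W
R_outer film = 1/(h·4πr_o²) = 1/(24.6×4π×0.936²) = 0.003692 K/W
R_total = 0.2674 K/W
Q = ΔT/R_total = 47/0.2674

Q ≈ 176 W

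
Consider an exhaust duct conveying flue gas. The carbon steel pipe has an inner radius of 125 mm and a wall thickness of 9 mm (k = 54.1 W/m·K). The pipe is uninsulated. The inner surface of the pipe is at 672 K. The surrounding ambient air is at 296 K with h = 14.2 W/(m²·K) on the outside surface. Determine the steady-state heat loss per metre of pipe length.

q′ ≈ 4480 W/m

For a radial system each layer contributes R = ln(r_out/r_in)/(2πkL); films add R = 1/(hA).
R_carbon steel pipe wall = ln(134/125)/(2π×54.1×1) = 2.045×10^-4 K/W
R_outer film = 1/(h_o·2πr_oL) = 1/(14.2×2π×0.134×1) = 0.08364 K/W
R_total = 0.08385 K/W
Q = ΔT/R_total = 376/0.08385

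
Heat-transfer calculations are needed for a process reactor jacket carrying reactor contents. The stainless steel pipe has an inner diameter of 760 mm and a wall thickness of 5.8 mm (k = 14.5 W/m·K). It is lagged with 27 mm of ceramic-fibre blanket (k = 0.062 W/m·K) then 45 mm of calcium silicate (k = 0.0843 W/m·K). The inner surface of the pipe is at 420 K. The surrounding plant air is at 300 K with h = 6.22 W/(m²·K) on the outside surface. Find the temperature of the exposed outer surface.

T ≈ 316 K

For a radial system each layer contributes R = ln(r_out/r_in)/(2πkL); films add R = 1/(hA).
R_stainless steel pipe wall = ln(385.8/380)/(2π×14.5×1) = 1.663×10^-4 K/W
R_ceramic-fibre blanket = ln(412.8/385.8)/(2π×0.062×1) = 0.1736 K/W
R_calcium silicate = ln(457.8/412.8)/(2π×0.0843×1) = 0.1953 K/W
R_outer film = 1/(h_o·2πr_oL) = 1/(6.22×2π×0.4578×1) = 0.05589 K/W
R_total = 0.425 K/W
Q = ΔT/R_total = 120/0.425
Q = 282 W/m
T_interface = T_inner − Q·ΣR(inner→interface) = 420 − 282×0.3692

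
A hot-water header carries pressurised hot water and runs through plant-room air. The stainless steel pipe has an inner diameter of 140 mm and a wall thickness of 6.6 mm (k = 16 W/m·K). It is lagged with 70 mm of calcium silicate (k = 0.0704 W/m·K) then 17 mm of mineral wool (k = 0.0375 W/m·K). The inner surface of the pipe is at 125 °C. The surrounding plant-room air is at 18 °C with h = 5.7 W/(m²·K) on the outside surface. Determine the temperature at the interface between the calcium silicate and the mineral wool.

T ≈ 50.4 °C

For a radial system each layer contributes R = ln(r_out/r_in)/(2πkL); films add R = 1/(hA).
R_stainless steel pipe wall = ln(76.6/70)/(2π×16×1) = 8.963×10^-4 K/W
R_calcium silicate = ln(146.6/76.6)/(2π×0.0704×1) = 1.467 K/W
R_mineral wool = ln(163.6/146.6)/(2π×0.0375×1) = 0.4657 K/W
R_outer film = 1/(h_o·2πr_oL) = 1/(5.7×2π×0.1636×1) = 0.1707 K/W
R_total = 2.105 K/W
Q = ΔT/R_total = 107/2.105
Q = 50.8 W/m
T_interface = T_inner − Q·ΣR(inner→interface) = 125 − 50.8×1.468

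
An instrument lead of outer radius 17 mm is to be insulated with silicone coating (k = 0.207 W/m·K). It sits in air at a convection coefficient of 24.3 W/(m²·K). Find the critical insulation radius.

r_cr ≈ 8.52 mm

For a cylinder r_cr = k/h = 0.207/24.3
r_cr = 8.52 mm; since the bare radius (17 mm) is above r_cr, any added insulation will reduce heat loss.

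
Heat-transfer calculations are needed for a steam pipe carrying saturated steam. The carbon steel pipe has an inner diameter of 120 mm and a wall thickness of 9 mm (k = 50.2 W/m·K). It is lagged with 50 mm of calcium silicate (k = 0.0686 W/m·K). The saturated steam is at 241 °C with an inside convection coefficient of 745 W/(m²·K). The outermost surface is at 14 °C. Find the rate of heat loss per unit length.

q′ ≈ 179 W/m

Treating each annulus and film as a series resistance:
R_inner film = 1/(h_i·2πr₁L) = 1/(745×2π×0.06×1) = 0.003561 K/W
R_carbon steel pipe wall = ln(69/60)/(2π×50.2×1) = 4.431×10^-4 K/W
R_calcium silicate = ln(119/69)/(2π×0.0686×1) = 1.264 K/W
R_total = 1.268 K/W
Q = ΔT/R_total = 227/1.268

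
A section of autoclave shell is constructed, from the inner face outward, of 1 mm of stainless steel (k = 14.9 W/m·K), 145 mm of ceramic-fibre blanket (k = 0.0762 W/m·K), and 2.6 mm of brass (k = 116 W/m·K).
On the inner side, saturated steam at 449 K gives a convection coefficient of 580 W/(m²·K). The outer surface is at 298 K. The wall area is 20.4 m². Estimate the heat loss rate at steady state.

Treating each layer as a thermal resistance in series:
R_inner film = 1/(h_i·A) = 1/(580×20.4) = 8.452×10^-5 K/W
R_stainless steel = L/(kA) = 0.001/(14.9×20.4) = 3.29×10^-6 K/W
R_ceramic-fibre blanket = L/(kA) = 0.145/(0.0762×20.4) = 0.09328 K/W
R_brass = L/(kA) = 0.0026/(116×20.4) = 1.099×10^-6 K/W
R_total = 0.09337 K/W
Q = ΔT / R_total = 151 / 0.09337

Q ≈ 1620 W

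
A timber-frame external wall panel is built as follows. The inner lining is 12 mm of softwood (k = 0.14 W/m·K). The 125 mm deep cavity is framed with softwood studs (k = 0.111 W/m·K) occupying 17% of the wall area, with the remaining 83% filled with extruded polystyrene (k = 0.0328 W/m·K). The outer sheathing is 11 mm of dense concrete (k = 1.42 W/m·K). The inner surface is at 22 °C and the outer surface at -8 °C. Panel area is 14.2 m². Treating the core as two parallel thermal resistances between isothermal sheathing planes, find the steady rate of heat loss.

Q ≈ 152 W

Sheathing layers in series; stud and cavity paths in parallel between them.
R_inner = 0.012/(0.14×14.2) = 0.006036 K/W
R_stud  = 0.125/(0.111×0.17×14.2) = 0.4665 K/W
R_cav   = 0.125/(0.0328×0.83×14.2) = 0.3233 K/W
1/R_core = 1/R_stud + 1/R_cav → R_core = 0.191 K/W
R_outer = 0.011/(1.42×14.2) = 5.455×10^-4 K/W
R_total = 0.1976 K/W
Q = ΔT/R_total = 30/0.1976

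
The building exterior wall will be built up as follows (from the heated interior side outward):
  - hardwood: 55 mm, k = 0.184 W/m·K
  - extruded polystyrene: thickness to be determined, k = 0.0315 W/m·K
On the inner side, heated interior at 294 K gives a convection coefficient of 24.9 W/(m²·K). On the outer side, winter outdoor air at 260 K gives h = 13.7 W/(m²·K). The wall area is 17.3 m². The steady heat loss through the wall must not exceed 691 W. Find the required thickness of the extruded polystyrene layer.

Thermal resistances in series:
R_inner film = 1/(h_i·A) = 1/(24.9×17.3) = 0.002321 K/W
R_hardwood = L/(kA) = 0.055/(0.184×17.3) = 0.01728 K/W
R_outer film = 1/(h_o·A) = 1/(13.7×17.3) = 0.004219 K/W
Sum of the known resistances R_other = 0.02382 K/W
Required total resistance R_tot = ΔT/Q_allow = 34/691 = 0.0492 K/W
R_extruded polystyrene = R_tot − R_other = 0.02539 K/W
L = R·k·A = 0.02539×0.0315×17.3

L ≈ 13.8 mm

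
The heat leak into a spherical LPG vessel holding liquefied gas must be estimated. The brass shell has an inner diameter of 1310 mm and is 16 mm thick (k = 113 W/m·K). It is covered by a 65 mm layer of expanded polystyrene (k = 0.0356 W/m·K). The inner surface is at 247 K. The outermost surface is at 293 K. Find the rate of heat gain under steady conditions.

Spherical conduction: R = (1/r_in − 1/r_out)/(4πk) per layer; series-sum.
R_brass shell = (1/0.655 − 1/0.671)/(4π×113) = 2.564×10^-5 K/W
R_expanded polystyrene = (1/0.671 − 1/0.736)/(4π×0.0356) = 0.2942 K/W
R_total = 0.2942 K/W
Q = ΔT/R_total = 46/0.2942

Q ≈ 156 W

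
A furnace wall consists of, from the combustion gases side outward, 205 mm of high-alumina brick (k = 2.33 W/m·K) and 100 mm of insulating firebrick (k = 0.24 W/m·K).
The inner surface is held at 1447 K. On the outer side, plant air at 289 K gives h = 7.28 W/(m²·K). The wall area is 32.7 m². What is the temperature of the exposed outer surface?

Model the wall as resistances in series:
R_high-alumina brick = L/(kA) = 0.205/(2.33×32.7) = 0.002691 K/W
R_insulating firebrick = L/(kA) = 0.1/(0.24×32.7) = 0.01274 K/W
R_outer film = 1/(h_o·A) = 1/(7.28×32.7) = 0.004201 K/W
R_total = 0.01963 K/W;  Q = ΔT/R_total = 1158/0.01963 = 58980 W
T_interface = T_inner − Q·ΣR(inner→interface) = 1447 − 59000×0.01543

T ≈ 537 K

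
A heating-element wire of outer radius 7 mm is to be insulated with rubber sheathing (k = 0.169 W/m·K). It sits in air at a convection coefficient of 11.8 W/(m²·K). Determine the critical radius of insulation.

For a cylinder r_cr = k/h = 0.169/11.8
r_cr = 14.3 mm; since the bare radius (7 mm) is below r_cr, adding a thin layer of insulation will *increase* heat loss.

r_cr ≈ 14.3 mm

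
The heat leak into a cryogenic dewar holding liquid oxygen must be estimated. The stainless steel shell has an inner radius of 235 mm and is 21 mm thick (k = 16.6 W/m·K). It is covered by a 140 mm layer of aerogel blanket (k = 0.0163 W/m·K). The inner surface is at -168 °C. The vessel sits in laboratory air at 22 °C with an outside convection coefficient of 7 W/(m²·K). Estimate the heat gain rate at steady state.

Spherical conduction: R = (1/r_in − 1/r_out)/(4πk) per layer; series-sum.
R_stainless steel shell = (1/0.235 − 1/0.256)/(4π×16.6) = 0.001673 K/W
R_aerogel blanket = (1/0.256 − 1/0.396)/(4π×0.0163) = 6.742 K/W
R_outer film = 1/(h·4πr_o²) = 1/(7×4π×0.396²) = 0.07249 K/W
R_total = 6.816 K/W
Q = ΔT/R_total = 190/6.816

Q ≈ 27.9 W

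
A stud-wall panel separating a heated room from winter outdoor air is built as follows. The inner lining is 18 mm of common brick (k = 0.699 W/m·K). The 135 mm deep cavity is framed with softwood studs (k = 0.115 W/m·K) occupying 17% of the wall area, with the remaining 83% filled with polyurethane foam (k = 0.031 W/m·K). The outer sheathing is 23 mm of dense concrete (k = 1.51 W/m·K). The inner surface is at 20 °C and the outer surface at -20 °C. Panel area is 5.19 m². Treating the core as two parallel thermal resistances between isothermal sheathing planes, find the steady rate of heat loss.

Q ≈ 68.7 W

Sheathing layers in series; stud and cavity paths in parallel between them.
R_inner = 0.018/(0.699×5.19) = 0.004962 K/W
R_stud  = 0.135/(0.115×0.17×5.19) = 1.331 K/W
R_cav   = 0.135/(0.031×0.83×5.19) = 1.011 K/W
1/R_core = 1/R_stud + 1/R_cav → R_core = 0.5745 K/W
R_outer = 0.023/(1.51×5.19) = 0.002935 K/W
R_total = 0.5824 K/W
Q = ΔT/R_total = 40/0.5824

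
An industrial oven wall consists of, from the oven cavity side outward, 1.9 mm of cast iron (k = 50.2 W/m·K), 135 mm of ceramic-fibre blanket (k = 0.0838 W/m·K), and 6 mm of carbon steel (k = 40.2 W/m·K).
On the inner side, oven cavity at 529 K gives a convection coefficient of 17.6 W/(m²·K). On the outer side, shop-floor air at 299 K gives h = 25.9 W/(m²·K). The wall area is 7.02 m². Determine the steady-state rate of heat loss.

Series thermal resistances:
R_inner film = 1/(h_i·A) = 1/(17.6×7.02) = 0.008094 K/W
R_cast iron = L/(kA) = 0.0019/(50.2×7.02) = 5.392×10^-6 K/W
R_ceramic-fibre blanket = L/(kA) = 0.135/(0.0838×7.02) = 0.2295 K/W
R_carbon steel = L/(kA) = 0.006/(40.2×7.02) = 2.126×10^-5 K/W
R_outer film = 1/(h_o·A) = 1/(25.9×7.02) = 0.0055 K/W
R_total = 0.2431 K/W
Q = ΔT / R_total = 230 / 0.2431

Q ≈ 946 W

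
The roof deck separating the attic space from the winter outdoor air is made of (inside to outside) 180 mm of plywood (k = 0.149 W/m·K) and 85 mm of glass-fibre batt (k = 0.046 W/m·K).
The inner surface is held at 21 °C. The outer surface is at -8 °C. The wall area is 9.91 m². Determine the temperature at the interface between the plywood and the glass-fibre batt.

Model the wall as resistances in series:
R_plywood = L/(kA) = 0.18/(0.149×9.91) = 0.1219 K/W
R_glass-fibre batt = L/(kA) = 0.085/(0.046×9.91) = 0.1865 K/W
R_total = 0.3084 K/W;  Q = ΔT/R_total = 29/0.3084 = 94.04 W
T_interface = T_inner − Q·ΣR(inner→interface) = 21 − 94×0.1219

T ≈ 9.54 °C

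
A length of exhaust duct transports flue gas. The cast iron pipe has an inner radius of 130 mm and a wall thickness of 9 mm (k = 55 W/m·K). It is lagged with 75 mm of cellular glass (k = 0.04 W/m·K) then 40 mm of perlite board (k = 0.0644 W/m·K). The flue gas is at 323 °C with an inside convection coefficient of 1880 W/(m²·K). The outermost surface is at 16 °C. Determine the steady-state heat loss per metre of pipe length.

q′ ≈ 143 W/m

Treating each annulus and film as a series resistance:
R_inner film = 1/(h_i·2πr₁L) = 1/(1880×2π×0.13×1) = 6.512×10^-4 K/W
R_cast iron pipe wall = ln(139/130)/(2π×55×1) = 1.937×10^-4 K/W
R_cellular glass = ln(214/139)/(2π×0.04×1) = 1.717 K/W
R_perlite board = ln(254/214)/(2π×0.0644×1) = 0.4235 K/W
R_total = 2.141 K/W
Q = ΔT/R_total = 307/2.141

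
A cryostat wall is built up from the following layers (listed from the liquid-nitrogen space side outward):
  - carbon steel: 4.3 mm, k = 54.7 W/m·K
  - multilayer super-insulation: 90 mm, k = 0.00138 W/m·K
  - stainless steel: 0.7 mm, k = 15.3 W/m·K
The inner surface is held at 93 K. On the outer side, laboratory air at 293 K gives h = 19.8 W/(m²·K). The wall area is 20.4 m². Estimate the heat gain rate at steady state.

Q ≈ 62.5 W

Model the wall as resistances in series:
R_carbon steel = L/(kA) = 0.0043/(54.7×20.4) = 3.853×10^-6 K/W
R_multilayer super-insulation = L/(kA) = 0.09/(0.00138×20.4) = 3.197 K/W
R_stainless steel = L/(kA) = 0.0007/(15.3×20.4) = 2.243×10^-6 K/W
R_outer film = 1/(h_o·A) = 1/(19.8×20.4) = 0.002476 K/W
R_total = 3.199 K/W
Q = ΔT / R_total = 200 / 3.199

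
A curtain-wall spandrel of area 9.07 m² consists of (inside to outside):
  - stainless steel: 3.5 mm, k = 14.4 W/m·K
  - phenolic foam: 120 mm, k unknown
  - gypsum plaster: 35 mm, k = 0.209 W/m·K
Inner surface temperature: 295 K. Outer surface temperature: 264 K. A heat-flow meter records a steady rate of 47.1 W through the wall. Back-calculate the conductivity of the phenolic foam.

k ≈ 0.0207 W/(m·K)

Thermal resistances in series:
R_stainless steel = L/(kA) = 0.0035/(14.4×9.07) = 2.68×10^-5 K/W
R_gypsum plaster = L/(kA) = 0.035/(0.209×9.07) = 0.01846 K/W
Sum of known resistances R_other = 0.01849 K/W
Total R = ΔT/Q = 31/47.1 = 0.6582 K/W
R_phenolic foam = R_total − R_other = 0.6397 K/W
k = L/(R·A) = 0.12/(0.6397×9.07)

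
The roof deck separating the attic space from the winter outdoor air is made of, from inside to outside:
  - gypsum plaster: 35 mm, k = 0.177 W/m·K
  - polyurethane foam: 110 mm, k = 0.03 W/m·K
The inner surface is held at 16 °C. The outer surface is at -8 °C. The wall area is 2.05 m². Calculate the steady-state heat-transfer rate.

Series thermal resistances:
R_gypsum plaster = L/(kA) = 0.035/(0.177×2.05) = 0.09646 K/W
R_polyurethane foam = L/(kA) = 0.11/(0.03×2.05) = 1.789 K/W
R_total = 1.885 K/W
Q = ΔT / R_total = 24 / 1.885

Q ≈ 12.7 W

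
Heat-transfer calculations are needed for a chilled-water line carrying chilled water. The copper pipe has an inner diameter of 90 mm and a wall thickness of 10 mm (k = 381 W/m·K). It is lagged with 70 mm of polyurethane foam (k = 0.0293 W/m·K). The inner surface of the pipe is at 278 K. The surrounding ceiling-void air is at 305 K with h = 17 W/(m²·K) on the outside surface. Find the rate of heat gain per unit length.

q′ ≈ 5.95 W/m

Radial resistances (cylindrical: R_cond = ln(r_o/r_i)/(2πkL), R_conv = 1/(h·2πrL)):
R_copper pipe wall = ln(55/45)/(2π×381×1) = 8.383×10^-5 K/W
R_polyurethane foam = ln(125/55)/(2π×0.0293×1) = 4.459 K/W
R_outer film = 1/(h_o·2πr_oL) = 1/(17×2π×0.125×1) = 0.0749 K/W
R_total = 4.534 K/W
Q = ΔT/R_total = 27/4.534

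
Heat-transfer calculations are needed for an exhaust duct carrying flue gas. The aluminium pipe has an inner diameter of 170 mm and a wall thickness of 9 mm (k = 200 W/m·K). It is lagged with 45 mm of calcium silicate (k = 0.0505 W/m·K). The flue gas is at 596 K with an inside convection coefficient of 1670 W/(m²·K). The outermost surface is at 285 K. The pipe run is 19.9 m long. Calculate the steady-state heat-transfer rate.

Per-layer cylindrical resistances, series-summed:
R_inner film = 1/(h_i·2πr₁L) = 1/(1670×2π×0.085×19.9) = 5.634×10^-5 K/W
R_aluminium pipe wall = ln(94/85)/(2π×200×19.9) = 4.025×10^-6 K/W
R_calcium silicate = ln(139/94)/(2π×0.0505×19.9) = 0.06195 K/W
R_total = 0.06201 K/W
Q = ΔT/R_total = 311/0.06201

Q ≈ 5020 W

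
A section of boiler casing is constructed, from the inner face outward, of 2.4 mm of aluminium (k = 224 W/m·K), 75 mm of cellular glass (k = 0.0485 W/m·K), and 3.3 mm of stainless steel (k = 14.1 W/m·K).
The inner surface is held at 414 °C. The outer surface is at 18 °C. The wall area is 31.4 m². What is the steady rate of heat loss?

Q ≈ 8040 W

Treating each layer as a thermal resistance in series:
R_aluminium = L/(kA) = 0.0024/(224×31.4) = 3.412×10^-7 K/W
R_cellular glass = L/(kA) = 0.075/(0.0485×31.4) = 0.04925 K/W
R_stainless steel = L/(kA) = 0.0033/(14.1×31.4) = 7.454×10^-6 K/W
R_total = 0.04926 K/W
Q = ΔT / R_total = 396 / 0.04926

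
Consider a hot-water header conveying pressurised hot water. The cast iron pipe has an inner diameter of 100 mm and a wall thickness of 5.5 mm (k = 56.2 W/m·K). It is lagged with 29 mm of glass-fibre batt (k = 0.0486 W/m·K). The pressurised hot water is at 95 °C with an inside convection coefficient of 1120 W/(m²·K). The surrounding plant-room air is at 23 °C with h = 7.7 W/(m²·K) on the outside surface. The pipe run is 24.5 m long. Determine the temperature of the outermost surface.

Treating each annulus and film as a series resistance:
R_inner film = 1/(h_i·2πr₁L) = 1/(1120×2π×0.05×24.5) = 1.16×10^-4 K/W
R_cast iron pipe wall = ln(55.5/50)/(2π×56.2×24.5) = 1.206×10^-5 K/W
R_glass-fibre batt = ln(84.5/55.5)/(2π×0.0486×24.5) = 0.05619 K/W
R_outer film = 1/(h_o·2πr_oL) = 1/(7.7×2π×0.0845×24.5) = 0.009984 K/W
R_total = 0.0663 K/W
Q = ΔT/R_total = 72/0.0663
Q = 1090 W
T_interface = T_inner − Q·ΣR(inner→interface) = 95 − 1090×0.05632

T ≈ 33.8 °C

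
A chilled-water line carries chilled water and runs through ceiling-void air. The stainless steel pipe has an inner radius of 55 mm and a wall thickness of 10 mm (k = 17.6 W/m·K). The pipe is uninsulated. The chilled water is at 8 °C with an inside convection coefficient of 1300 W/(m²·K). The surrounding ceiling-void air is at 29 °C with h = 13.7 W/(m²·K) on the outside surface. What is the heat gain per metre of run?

q′ ≈ 115 W/m

For a radial system each layer contributes R = ln(r_out/r_in)/(2πkL); films add R = 1/(hA).
R_inner film = 1/(h_i·2πr₁L) = 1/(1300×2π×0.055×1) = 0.002226 K/W
R_stainless steel pipe wall = ln(65/55)/(2π×17.6×1) = 0.001511 K/W
R_outer film = 1/(h_o·2πr_oL) = 1/(13.7×2π×0.065×1) = 0.1787 K/W
R_total = 0.1825 K/W
Q = ΔT/R_total = 21/0.1825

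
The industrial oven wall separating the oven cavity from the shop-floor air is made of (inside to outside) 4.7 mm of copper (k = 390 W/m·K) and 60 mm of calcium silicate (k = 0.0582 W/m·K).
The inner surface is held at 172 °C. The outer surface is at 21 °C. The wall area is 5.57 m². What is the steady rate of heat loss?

Thermal resistances in series:
R_copper = L/(kA) = 0.0047/(390×5.57) = 2.164×10^-6 K/W
R_calcium silicate = L/(kA) = 0.06/(0.0582×5.57) = 0.1851 K/W
R_total = 0.1851 K/W
Q = ΔT / R_total = 151 / 0.1851

Q ≈ 816 W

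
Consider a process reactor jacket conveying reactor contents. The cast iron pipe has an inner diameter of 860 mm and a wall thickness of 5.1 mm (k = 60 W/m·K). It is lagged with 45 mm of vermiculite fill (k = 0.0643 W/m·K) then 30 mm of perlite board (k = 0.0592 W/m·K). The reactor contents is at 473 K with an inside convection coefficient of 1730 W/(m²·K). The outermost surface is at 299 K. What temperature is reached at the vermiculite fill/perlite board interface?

T ≈ 369 K

Cylindrical conduction, so R = ln(r₂/r₁)/(2πkL) per layer, in series:
R_inner film = 1/(h_i·2πr₁L) = 1/(1730×2π×0.43×1) = 2.139×10^-4 K/W
R_cast iron pipe wall = ln(435.1/430)/(2π×60×1) = 3.128×10^-5 K/W
R_vermiculite fill = ln(480.1/435.1)/(2π×0.0643×1) = 0.2436 K/W
R_perlite board = ln(510.1/480.1)/(2π×0.0592×1) = 0.163 K/W
R_total = 0.4068 K/W
Q = ΔT/R_total = 174/0.4068
Q = 428 W/m
T_interface = T_inner − Q·ΣR(inner→interface) = 473 − 428×0.2439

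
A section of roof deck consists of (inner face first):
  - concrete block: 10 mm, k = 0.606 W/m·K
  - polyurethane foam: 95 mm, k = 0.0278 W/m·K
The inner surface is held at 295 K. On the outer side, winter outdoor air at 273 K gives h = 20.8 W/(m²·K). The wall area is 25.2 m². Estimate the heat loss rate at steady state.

Series thermal resistances:
R_concrete block = L/(kA) = 0.01/(0.606×25.2) = 6.548×10^-4 K/W
R_polyurethane foam = L/(kA) = 0.095/(0.0278×25.2) = 0.1356 K/W
R_outer film = 1/(h_o·A) = 1/(20.8×25.2) = 0.001908 K/W
R_total = 0.1382 K/W
Q = ΔT / R_total = 22 / 0.1382

Q ≈ 159 W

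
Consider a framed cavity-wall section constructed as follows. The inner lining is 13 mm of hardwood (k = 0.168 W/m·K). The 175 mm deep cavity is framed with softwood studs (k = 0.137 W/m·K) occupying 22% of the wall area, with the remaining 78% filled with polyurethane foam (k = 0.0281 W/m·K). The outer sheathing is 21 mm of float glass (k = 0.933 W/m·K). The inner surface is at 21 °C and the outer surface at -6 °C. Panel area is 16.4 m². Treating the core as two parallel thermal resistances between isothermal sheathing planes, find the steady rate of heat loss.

Q ≈ 128 W

Sheathing layers in series; stud and cavity paths in parallel between them.
R_inner = 0.013/(0.168×16.4) = 0.004718 K/W
R_stud  = 0.175/(0.137×0.22×16.4) = 0.354 K/W
R_cav   = 0.175/(0.0281×0.78×16.4) = 0.4868 K/W
1/R_core = 1/R_stud + 1/R_cav → R_core = 0.205 K/W
R_outer = 0.021/(0.933×16.4) = 0.001372 K/W
R_total = 0.2111 K/W
Q = ΔT/R_total = 27/0.2111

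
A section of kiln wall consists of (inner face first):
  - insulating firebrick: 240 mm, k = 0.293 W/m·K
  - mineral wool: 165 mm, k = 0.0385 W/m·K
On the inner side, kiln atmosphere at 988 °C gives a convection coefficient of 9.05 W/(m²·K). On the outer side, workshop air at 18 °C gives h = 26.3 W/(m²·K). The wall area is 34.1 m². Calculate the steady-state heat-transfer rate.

Thermal resistances in series:
R_inner film = 1/(h_i·A) = 1/(9.05×34.1) = 0.00324 K/W
R_insulating firebrick = L/(kA) = 0.24/(0.293×34.1) = 0.02402 K/W
R_mineral wool = L/(kA) = 0.165/(0.0385×34.1) = 0.1257 K/W
R_outer film = 1/(h_o·A) = 1/(26.3×34.1) = 0.001115 K/W
R_total = 0.1541 K/W
Q = ΔT / R_total = 970 / 0.1541

Q ≈ 6300 W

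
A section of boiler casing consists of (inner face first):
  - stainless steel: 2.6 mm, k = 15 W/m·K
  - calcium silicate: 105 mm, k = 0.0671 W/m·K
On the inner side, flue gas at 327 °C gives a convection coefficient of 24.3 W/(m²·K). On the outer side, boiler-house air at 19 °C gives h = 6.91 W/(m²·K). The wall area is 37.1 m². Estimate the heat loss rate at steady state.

Q ≈ 6530 W

Using the resistance-network approach (series):
R_inner film = 1/(h_i·A) = 1/(24.3×37.1) = 0.001109 K/W
R_stainless steel = L/(kA) = 0.0026/(15×37.1) = 4.672×10^-6 K/W
R_calcium silicate = L/(kA) = 0.105/(0.0671×37.1) = 0.04218 K/W
R_outer film = 1/(h_o·A) = 1/(6.91×37.1) = 0.003901 K/W
R_total = 0.04719 K/W
Q = ΔT / R_total = 308 / 0.04719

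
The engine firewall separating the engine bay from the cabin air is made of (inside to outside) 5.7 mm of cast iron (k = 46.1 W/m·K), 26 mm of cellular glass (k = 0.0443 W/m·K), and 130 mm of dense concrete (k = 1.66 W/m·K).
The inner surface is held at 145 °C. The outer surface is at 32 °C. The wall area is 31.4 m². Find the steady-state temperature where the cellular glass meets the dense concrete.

T ≈ 45.3 °C

Series thermal resistances:
R_cast iron = L/(kA) = 0.0057/(46.1×31.4) = 3.938×10^-6 K/W
R_cellular glass = L/(kA) = 0.026/(0.0443×31.4) = 0.01869 K/W
R_dense concrete = L/(kA) = 0.13/(1.66×31.4) = 0.002494 K/W
R_total = 0.02119 K/W;  Q = ΔT/R_total = 113/0.02119 = 5333 W
T_interface = T_inner − Q·ΣR(inner→interface) = 145 − 5330×0.0187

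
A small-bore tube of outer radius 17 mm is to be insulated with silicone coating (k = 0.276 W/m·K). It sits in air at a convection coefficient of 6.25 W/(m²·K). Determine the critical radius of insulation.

r_cr ≈ 44.2 mm

For a cylinder r_cr = k/h = 0.276/6.25
r_cr = 44.2 mm; since the bare radius (17 mm) is below r_cr, adding a thin layer of insulation will *increase* heat loss.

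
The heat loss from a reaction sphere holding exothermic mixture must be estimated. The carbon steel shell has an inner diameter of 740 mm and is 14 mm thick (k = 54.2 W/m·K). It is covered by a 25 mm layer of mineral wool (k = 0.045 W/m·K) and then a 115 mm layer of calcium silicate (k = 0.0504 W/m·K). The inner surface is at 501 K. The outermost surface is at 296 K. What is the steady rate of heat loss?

Each spherical layer contributes R = (1/r_i − 1/r_o)/(4πk):
R_carbon steel shell = (1/0.37 − 1/0.384)/(4π×54.2) = 1.447×10^-4 K/W
R_mineral wool = (1/0.384 − 1/0.409)/(4π×0.045) = 0.2815 K/W
R_calcium silicate = (1/0.409 − 1/0.524)/(4π×0.0504) = 0.8472 K/W
R_total = 1.129 K/W
Q = ΔT/R_total = 205/1.129

Q ≈ 182 W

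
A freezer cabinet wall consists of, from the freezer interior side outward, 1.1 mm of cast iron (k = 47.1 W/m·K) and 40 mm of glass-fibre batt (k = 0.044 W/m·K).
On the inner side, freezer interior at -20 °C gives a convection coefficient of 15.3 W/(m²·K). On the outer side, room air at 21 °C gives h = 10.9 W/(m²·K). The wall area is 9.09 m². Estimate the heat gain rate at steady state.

Q ≈ 350 W

Thermal resistances in series:
R_inner film = 1/(h_i·A) = 1/(15.3×9.09) = 0.00719 K/W
R_cast iron = L/(kA) = 0.0011/(47.1×9.09) = 2.569×10^-6 K/W
R_glass-fibre batt = L/(kA) = 0.04/(0.044×9.09) = 0.1 K/W
R_outer film = 1/(h_o·A) = 1/(10.9×9.09) = 0.01009 K/W
R_total = 0.1173 K/W
Q = ΔT / R_total = 41 / 0.1173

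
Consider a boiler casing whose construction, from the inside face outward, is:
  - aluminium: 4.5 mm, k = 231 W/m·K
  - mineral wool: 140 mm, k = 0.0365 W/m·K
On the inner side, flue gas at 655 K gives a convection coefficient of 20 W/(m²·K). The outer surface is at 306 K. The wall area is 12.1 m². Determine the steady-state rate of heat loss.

Thermal resistances in series:
R_inner film = 1/(h_i·A) = 1/(20×12.1) = 0.004132 K/W
R_aluminium = L/(kA) = 0.0045/(231×12.1) = 1.61×10^-6 K/W
R_mineral wool = L/(kA) = 0.14/(0.0365×12.1) = 0.317 K/W
R_total = 0.3211 K/W
Q = ΔT / R_total = 349 / 0.3211

Q ≈ 1090 W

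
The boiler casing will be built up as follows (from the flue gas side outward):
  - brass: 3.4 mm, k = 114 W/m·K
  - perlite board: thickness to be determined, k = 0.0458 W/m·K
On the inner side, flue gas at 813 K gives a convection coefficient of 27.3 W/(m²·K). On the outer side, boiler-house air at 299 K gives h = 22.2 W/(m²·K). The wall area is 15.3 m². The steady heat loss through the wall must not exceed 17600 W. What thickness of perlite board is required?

Treating each layer as a thermal resistance in series:
R_inner film = 1/(h_i·A) = 1/(27.3×15.3) = 0.002394 K/W
R_brass = L/(kA) = 0.0034/(114×15.3) = 1.949×10^-6 K/W
R_outer film = 1/(h_o·A) = 1/(22.2×15.3) = 0.002944 K/W
Sum of the known resistances R_other = 0.00534 K/W
Required total resistance R_tot = ΔT/Q_allow = 514/17600 = 0.0292 K/W
R_perlite board = R_tot − R_other = 0.02386 K/W
L = R·k·A = 0.02386×0.0458×15.3

L ≈ 16.7 mm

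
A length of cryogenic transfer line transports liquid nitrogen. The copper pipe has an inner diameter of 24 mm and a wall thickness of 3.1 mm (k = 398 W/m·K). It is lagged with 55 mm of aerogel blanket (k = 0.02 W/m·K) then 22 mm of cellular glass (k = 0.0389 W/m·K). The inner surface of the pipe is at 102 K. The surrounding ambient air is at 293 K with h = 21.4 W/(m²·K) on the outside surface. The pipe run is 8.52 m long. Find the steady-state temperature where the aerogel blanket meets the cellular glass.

T ≈ 276 K

Treating each annulus and film as a series resistance:
R_copper pipe wall = ln(15.1/12)/(2π×398×8.52) = 1.079×10^-5 K/W
R_aerogel blanket = ln(70.1/15.1)/(2π×0.02×8.52) = 1.434 K/W
R_cellular glass = ln(92.1/70.1)/(2π×0.0389×8.52) = 0.1311 K/W
R_outer film = 1/(h_o·2πr_oL) = 1/(21.4×2π×0.0921×8.52) = 0.009478 K/W
R_total = 1.574 K/W
Q = ΔT/R_total = 191/1.574
Q = 121 W
T_interface = T_inner + Q·ΣR(inner→interface) = 102 + 121×1.434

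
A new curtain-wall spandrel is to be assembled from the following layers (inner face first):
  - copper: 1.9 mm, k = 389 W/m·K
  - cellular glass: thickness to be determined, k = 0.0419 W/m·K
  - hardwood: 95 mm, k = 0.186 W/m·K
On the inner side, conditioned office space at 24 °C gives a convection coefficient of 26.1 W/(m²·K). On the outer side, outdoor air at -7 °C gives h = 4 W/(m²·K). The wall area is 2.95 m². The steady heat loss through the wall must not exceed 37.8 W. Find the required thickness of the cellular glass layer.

L ≈ 67.9 mm

Series thermal resistances:
R_inner film = 1/(h_i·A) = 1/(26.1×2.95) = 0.01299 K/W
R_copper = L/(kA) = 0.0019/(389×2.95) = 1.656×10^-6 K/W
R_hardwood = L/(kA) = 0.095/(0.186×2.95) = 0.1731 K/W
R_outer film = 1/(h_o·A) = 1/(4×2.95) = 0.08475 K/W
Sum of the known resistances R_other = 0.2709 K/W
Required total resistance R_tot = ΔT/Q_allow = 31/37.8 = 0.8201 K/W
R_cellular glass = R_tot − R_other = 0.5492 K/W
L = R·k·A = 0.5492×0.0419×2.95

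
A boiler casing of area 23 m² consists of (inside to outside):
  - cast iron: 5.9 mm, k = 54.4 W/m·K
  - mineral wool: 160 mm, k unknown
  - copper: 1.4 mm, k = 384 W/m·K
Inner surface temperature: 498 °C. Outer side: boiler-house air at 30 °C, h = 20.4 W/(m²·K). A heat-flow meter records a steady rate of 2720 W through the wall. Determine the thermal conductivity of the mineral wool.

Model the wall as resistances in series:
R_cast iron = L/(kA) = 0.0059/(54.4×23) = 4.715×10^-6 K/W
R_copper = L/(kA) = 0.0014/(384×23) = 1.585×10^-7 K/W
R_outer film = 1/(h_o·A) = 1/(20.4×23) = 0.002131 K/W
Sum of known resistances R_other = 0.002136 K/W
Total R = ΔT/Q = 468/2720 = 0.1721 K/W
R_mineral wool = R_total − R_other = 0.1699 K/W
k = L/(R·A) = 0.16/(0.1699×23)

k ≈ 0.0409 W/(m·K)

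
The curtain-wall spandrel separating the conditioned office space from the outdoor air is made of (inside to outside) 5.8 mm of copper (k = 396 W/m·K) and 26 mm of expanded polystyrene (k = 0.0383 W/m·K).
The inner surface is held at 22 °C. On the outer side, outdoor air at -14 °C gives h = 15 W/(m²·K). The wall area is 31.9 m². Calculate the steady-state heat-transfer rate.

Q ≈ 1540 W

Using the resistance-network approach (series):
R_copper = L/(kA) = 0.0058/(396×31.9) = 4.591×10^-7 K/W
R_expanded polystyrene = L/(kA) = 0.026/(0.0383×31.9) = 0.02128 K/W
R_outer film = 1/(h_o·A) = 1/(15×31.9) = 0.00209 K/W
R_total = 0.02337 K/W
Q = ΔT / R_total = 36 / 0.02337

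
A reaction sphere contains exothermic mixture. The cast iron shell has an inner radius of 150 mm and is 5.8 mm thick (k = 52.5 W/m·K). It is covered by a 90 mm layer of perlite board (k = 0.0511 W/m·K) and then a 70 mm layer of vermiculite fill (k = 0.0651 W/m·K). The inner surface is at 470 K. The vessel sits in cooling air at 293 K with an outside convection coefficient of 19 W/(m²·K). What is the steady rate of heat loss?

Radial (spherical) resistances in series:
R_cast iron shell = (1/0.15 − 1/0.1558)/(4π×52.5) = 3.762×10^-4 K/W
R_perlite board = (1/0.1558 − 1/0.2458)/(4π×0.0511) = 3.66 K/W
R_vermiculite fill = (1/0.2458 − 1/0.3158)/(4π×0.0651) = 1.102 K/W
R_outer film = 1/(h·4πr_o²) = 1/(19×4π×0.3158²) = 0.042 K/W
R_total = 4.805 K/W
Q = ΔT/R_total = 177/4.805

Q ≈ 36.8 W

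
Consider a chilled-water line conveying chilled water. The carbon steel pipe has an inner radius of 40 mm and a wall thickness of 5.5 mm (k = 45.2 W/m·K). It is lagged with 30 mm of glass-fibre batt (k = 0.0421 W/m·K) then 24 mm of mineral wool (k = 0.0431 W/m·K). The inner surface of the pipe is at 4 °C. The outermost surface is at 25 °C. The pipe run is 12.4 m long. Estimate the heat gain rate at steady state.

Q ≈ 88.7 W

Radial resistances (cylindrical: R_cond = ln(r_o/r_i)/(2πkL), R_conv = 1/(h·2πrL)):
R_carbon steel pipe wall = ln(45.5/40)/(2π×45.2×12.4) = 3.658×10^-5 K/W
R_glass-fibre batt = ln(75.5/45.5)/(2π×0.0421×12.4) = 0.1544 K/W
R_mineral wool = ln(99.5/75.5)/(2π×0.0431×12.4) = 0.0822 K/W
R_total = 0.2366 K/W
Q = ΔT/R_total = 21/0.2366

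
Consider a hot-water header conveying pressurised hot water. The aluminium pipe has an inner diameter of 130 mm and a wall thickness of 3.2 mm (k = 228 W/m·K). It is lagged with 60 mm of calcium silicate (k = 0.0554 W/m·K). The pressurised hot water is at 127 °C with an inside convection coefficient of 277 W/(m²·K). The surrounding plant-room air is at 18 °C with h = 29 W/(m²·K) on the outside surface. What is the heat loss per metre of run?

For a radial system each layer contributes R = ln(r_out/r_in)/(2πkL); films add R = 1/(hA).
R_inner film = 1/(h_i·2πr₁L) = 1/(277×2π×0.065×1) = 0.008839 K/W
R_aluminium pipe wall = ln(68.2/65)/(2π×228×1) = 3.355×10^-5 K/W
R_calcium silicate = ln(128.2/68.2)/(2π×0.0554×1) = 1.813 K/W
R_outer film = 1/(h_o·2πr_oL) = 1/(29×2π×0.1282×1) = 0.04281 K/W
R_total = 1.865 K/W
Q = ΔT/R_total = 109/1.865

q′ ≈ 58.4 W/m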